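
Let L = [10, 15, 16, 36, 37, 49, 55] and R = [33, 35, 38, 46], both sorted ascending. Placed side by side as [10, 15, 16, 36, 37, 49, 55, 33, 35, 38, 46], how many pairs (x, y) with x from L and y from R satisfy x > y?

Count, for every r in R, how many entries of L exceed r:
r = 33: 36, 37, 49, 55 → 4
r = 35: 36, 37, 49, 55 → 4
r = 38: 49, 55 → 2
r = 46: 49, 55 → 2
Cross-inversions: 4 + 4 + 2 + 2 = 12

12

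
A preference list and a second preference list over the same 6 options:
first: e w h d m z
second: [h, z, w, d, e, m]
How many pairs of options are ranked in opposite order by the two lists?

There are 8 pairs.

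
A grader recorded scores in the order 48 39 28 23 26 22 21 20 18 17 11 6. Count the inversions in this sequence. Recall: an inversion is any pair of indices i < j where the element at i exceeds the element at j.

For each element, count later entries that are smaller:
48 → 39, 28, 23, 26, 22, 21, 20, 18, 17, 11, 6 → 11
39 → 28, 23, 26, 22, 21, 20, 18, 17, 11, 6 → 10
28 → 23, 26, 22, 21, 20, 18, 17, 11, 6 → 9
23 → 22, 21, 20, 18, 17, 11, 6 → 7
26 → 22, 21, 20, 18, 17, 11, 6 → 7
22 → 21, 20, 18, 17, 11, 6 → 6
21 → 20, 18, 17, 11, 6 → 5
20 → 18, 17, 11, 6 → 4
18 → 17, 11, 6 → 3
17 → 11, 6 → 2
11 → 6 → 1
6 → none → 0
Sum: 11 + 10 + 9 + 7 + 7 + 6 + 5 + 4 + 3 + 2 + 1 + 0 = 65

65 inversions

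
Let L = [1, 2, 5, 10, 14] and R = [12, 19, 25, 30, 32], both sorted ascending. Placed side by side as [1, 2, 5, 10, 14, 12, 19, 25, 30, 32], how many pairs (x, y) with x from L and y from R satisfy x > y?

1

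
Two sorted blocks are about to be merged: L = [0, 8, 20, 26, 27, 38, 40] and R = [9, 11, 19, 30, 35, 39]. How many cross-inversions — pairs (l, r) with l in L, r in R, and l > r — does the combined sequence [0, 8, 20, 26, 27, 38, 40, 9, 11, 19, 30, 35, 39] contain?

There are 20 split inversions.

Count, for every r in R, how many entries of L exceed r:
r = 9: 20, 26, 27, 38, 40 → 5
r = 11: 20, 26, 27, 38, 40 → 5
r = 19: 20, 26, 27, 38, 40 → 5
r = 30: 38, 40 → 2
r = 35: 38, 40 → 2
r = 39: 40 → 1
Cross-inversions: 5 + 5 + 5 + 2 + 2 + 1 = 20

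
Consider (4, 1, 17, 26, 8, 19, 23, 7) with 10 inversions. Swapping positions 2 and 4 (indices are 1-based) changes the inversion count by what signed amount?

Positions 2 and 4 hold 1 and 26; after swapping, the array is [4, 26, 17, 1, 8, 19, 23, 7].
For each element, count later entries that are smaller:
4: 1
26: 6
17: 3
1: 0
8: 1
19: 1
23: 1
7: 0
Sum: 1 + 6 + 3 + 0 + 1 + 1 + 1 + 0 = 13
Change: 13 − 10 = +3

+3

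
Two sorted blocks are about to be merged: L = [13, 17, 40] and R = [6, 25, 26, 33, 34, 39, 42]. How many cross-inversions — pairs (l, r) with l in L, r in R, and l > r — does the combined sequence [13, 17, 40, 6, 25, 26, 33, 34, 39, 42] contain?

For each element r of the right run, count left-run elements greater than r:
r = 6: 13, 17, 40 → 3
r = 25: 40 → 1
r = 26: 40 → 1
r = 33: 40 → 1
r = 34: 40 → 1
r = 39: 40 → 1
r = 42: none → 0
Cross-inversions: 3 + 1 + 1 + 1 + 1 + 1 + 0 = 8

8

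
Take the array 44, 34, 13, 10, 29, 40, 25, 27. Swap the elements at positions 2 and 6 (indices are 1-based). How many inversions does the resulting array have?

18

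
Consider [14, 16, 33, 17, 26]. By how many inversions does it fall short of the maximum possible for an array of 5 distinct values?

8 inversions short

Maximum inversions for 5 distinct elements is C(5, 2) = 5·4/2 = 10.
Current inversions — for each element, count later smaller elements:
14: 0
16: 0
33: 2
17: 0
26: 0
Current total: 0 + 0 + 2 + 0 + 0 = 2
Shortfall: 10 − 2 = 8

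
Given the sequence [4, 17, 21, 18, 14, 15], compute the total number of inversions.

7

Inversion pairs (indices are 1-based):
(2,5): 17 > 14
(2,6): 17 > 15
(3,4): 21 > 18
(3,5): 21 > 14
(3,6): 21 > 15
(4,5): 18 > 14
(4,6): 18 > 15
That's 7 pairs.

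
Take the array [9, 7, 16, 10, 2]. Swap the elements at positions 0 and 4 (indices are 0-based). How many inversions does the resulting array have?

3 inversions

Positions 0 and 4 hold 9 and 2; after swapping, the array is [2, 7, 16, 10, 9].
Count, for each position, how many later elements it exceeds:
2: 0
7: 0
16: 2
10: 1
9: 0
Sum: 0 + 0 + 2 + 1 + 0 = 3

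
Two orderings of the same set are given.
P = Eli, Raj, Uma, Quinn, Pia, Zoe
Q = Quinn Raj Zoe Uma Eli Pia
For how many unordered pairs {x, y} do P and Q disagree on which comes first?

8

Assign each item its position (1..6) in the first ordering, then rewrite the second ordering as that position sequence:
positions: Eli→1, Raj→2, Uma→3, Quinn→4, Pia→5, Zoe→6
second ordering as positions: [4, 2, 6, 3, 1, 5]
Discordant pairs = inversions in this position sequence.
4: 2, 3, 1 → 3
2: 1 → 1
6: 3, 1, 5 → 3
3: 1 → 1
1: 0
5: 0
Total: 3 + 1 + 3 + 1 + 0 + 0 = 8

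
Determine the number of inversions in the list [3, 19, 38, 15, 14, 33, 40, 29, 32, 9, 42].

20 out-of-order pairs

Sweep left to right; for each value list the smaller values that follow it:
3 → none → 0
19 → 15, 14, 9 → 3
38 → 15, 14, 33, 29, 32, 9 → 6
15 → 14, 9 → 2
14 → 9 → 1
33 → 29, 32, 9 → 3
40 → 29, 32, 9 → 3
29 → 9 → 1
32 → 9 → 1
9 → none → 0
42 → none → 0
Sum: 0 + 3 + 6 + 2 + 1 + 3 + 3 + 1 + 1 + 0 + 0 = 20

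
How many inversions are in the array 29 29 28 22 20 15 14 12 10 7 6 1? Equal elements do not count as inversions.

65 inversions

For each element, count later entries that are smaller:
29: 10
29: 10
28: 9
22: 8
20: 7
15: 6
14: 5
12: 4
10: 3
7: 2
6: 1
1: 0
Sum: 10 + 10 + 9 + 8 + 7 + 6 + 5 + 4 + 3 + 2 + 1 + 0 = 65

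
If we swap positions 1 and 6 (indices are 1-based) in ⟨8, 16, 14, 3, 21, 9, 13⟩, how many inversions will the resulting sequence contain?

There are 11 inversions.

Positions 1 and 6 hold 8 and 9; after swapping, the array is [9, 16, 14, 3, 21, 8, 13].
Sweep left to right; for each value list the smaller values that follow it:
9 → 3, 8 → 2
16 → 14, 3, 8, 13 → 4
14 → 3, 8, 13 → 3
3 → none → 0
21 → 8, 13 → 2
8 → none → 0
13 → none → 0
Sum: 2 + 4 + 3 + 0 + 2 + 0 + 0 = 11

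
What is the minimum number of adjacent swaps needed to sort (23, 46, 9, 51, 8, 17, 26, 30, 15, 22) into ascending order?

The minimum number of adjacent swaps to sort an array equals its inversion count, since every such swap removes exactly one inversion.
Count inversions — for each element, later elements that are smaller:
23: 9, 8, 17, 15, 22 → 5
46: 9, 8, 17, 26, 30, 15, 22 → 7
9: 8 → 1
51: 8, 17, 26, 30, 15, 22 → 6
8: none → 0
17: 15 → 1
26: 15, 22 → 2
30: 15, 22 → 2
15: none → 0
22: none → 0
Total inversions: 5 + 7 + 1 + 6 + 0 + 1 + 2 + 2 + 0 + 0 = 24

24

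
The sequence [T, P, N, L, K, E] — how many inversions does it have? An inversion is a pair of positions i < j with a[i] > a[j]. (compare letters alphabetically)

Count, for each position, how many later elements it exceeds:
T → P, N, L, K, E → 5
P → N, L, K, E → 4
N → L, K, E → 3
L → K, E → 2
K → E → 1
E → none → 0
Sum: 5 + 4 + 3 + 2 + 1 + 0 = 15

15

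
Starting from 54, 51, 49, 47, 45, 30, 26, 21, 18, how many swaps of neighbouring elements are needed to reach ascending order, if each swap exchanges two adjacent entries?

36 adjacent swaps

The minimum number of adjacent swaps to sort an array equals its inversion count, since every such swap removes exactly one inversion.
Count inversions — for each element, later elements that are smaller:
54: 51, 49, 47, 45, 30, 26, 21, 18 → 8
51: 49, 47, 45, 30, 26, 21, 18 → 7
49: 47, 45, 30, 26, 21, 18 → 6
47: 45, 30, 26, 21, 18 → 5
45: 30, 26, 21, 18 → 4
30: 26, 21, 18 → 3
26: 21, 18 → 2
21: 18 → 1
18: none → 0
Total inversions: 8 + 7 + 6 + 5 + 4 + 3 + 2 + 1 + 0 = 36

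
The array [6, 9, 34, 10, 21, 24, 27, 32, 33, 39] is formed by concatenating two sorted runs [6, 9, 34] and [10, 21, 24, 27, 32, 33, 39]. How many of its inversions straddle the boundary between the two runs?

Count, for every r in R, how many entries of L exceed r:
r = 10: 34 → 1
r = 21: 34 → 1
r = 24: 34 → 1
r = 27: 34 → 1
r = 32: 34 → 1
r = 33: 34 → 1
r = 39: none → 0
Cross-inversions: 1 + 1 + 1 + 1 + 1 + 1 + 0 = 6

6 split inversions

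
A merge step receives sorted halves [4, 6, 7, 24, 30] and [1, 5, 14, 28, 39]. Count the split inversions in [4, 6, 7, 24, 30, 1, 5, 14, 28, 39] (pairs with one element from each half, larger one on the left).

12

For each element r of the right run, count left-run elements greater than r:
r = 1: 4, 6, 7, 24, 30 → 5
r = 5: 6, 7, 24, 30 → 4
r = 14: 24, 30 → 2
r = 28: 30 → 1
r = 39: none → 0
Cross-inversions: 5 + 4 + 2 + 1 + 0 = 12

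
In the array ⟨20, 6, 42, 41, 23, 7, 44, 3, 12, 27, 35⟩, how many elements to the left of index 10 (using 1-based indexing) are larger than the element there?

3 such elements

The element at index 10 is 27.
Elements before it: 20, 6, 42, 41, 23, 7, 44, 3, 12
Those larger than 27: 42, 41, 44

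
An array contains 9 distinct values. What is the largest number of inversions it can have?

36

A reversed (strictly descending) arrangement makes every pair an inversion, giving C(9, 2) inversions.
C(9, 2) = 9·8/2 = 36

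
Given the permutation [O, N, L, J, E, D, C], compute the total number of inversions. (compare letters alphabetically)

Inversions: 21

Count, for each position, how many later elements it exceeds:
O → N, L, J, E, D, C → 6
N → L, J, E, D, C → 5
L → J, E, D, C → 4
J → E, D, C → 3
E → D, C → 2
D → C → 1
C → none → 0
Sum: 6 + 5 + 4 + 3 + 2 + 1 + 0 = 21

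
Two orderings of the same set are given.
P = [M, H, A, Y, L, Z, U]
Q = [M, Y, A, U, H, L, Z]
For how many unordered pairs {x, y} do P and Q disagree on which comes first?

6 disagreeing pairs

Assign each item its position (1..7) in the first ordering, then rewrite the second ordering as that position sequence:
positions: M→1, H→2, A→3, Y→4, L→5, Z→6, U→7
second ordering as positions: [1, 4, 3, 7, 2, 5, 6]
Discordant pairs = inversions in this position sequence.
1: 0
4: 3, 2 → 2
3: 2 → 1
7: 2, 5, 6 → 3
2: 0
5: 0
6: 0
Total: 0 + 2 + 1 + 3 + 0 + 0 + 0 = 6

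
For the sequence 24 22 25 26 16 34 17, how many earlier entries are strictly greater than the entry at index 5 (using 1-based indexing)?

4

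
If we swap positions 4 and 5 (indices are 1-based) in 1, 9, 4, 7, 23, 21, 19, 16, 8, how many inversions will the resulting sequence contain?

Positions 4 and 5 hold 7 and 23; after swapping, the array is [1, 9, 4, 23, 7, 21, 19, 16, 8].
For each element, count later entries that are smaller:
1 → none → 0
9 → 4, 7, 8 → 3
4 → none → 0
23 → 7, 21, 19, 16, 8 → 5
7 → none → 0
21 → 19, 16, 8 → 3
19 → 16, 8 → 2
16 → 8 → 1
8 → none → 0
Sum: 0 + 3 + 0 + 5 + 0 + 3 + 2 + 1 + 0 = 14

14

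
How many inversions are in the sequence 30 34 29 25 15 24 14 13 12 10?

43

Sweep left to right; for each value list the smaller values that follow it:
30 → 29, 25, 15, 24, 14, 13, 12, 10 → 8
34 → 29, 25, 15, 24, 14, 13, 12, 10 → 8
29 → 25, 15, 24, 14, 13, 12, 10 → 7
25 → 15, 24, 14, 13, 12, 10 → 6
15 → 14, 13, 12, 10 → 4
24 → 14, 13, 12, 10 → 4
14 → 13, 12, 10 → 3
13 → 12, 10 → 2
12 → 10 → 1
10 → none → 0
Sum: 8 + 8 + 7 + 6 + 4 + 4 + 3 + 2 + 1 + 0 = 43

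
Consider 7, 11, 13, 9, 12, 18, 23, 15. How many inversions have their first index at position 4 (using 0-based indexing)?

0

The element at index 4 is 12.
Elements after it: 18, 23, 15
None of them are smaller than 12.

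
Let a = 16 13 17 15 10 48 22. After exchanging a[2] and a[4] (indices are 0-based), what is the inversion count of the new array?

There are 5 inversions.

Positions 2 and 4 hold 17 and 10; after swapping, the array is [16, 13, 10, 15, 17, 48, 22].
Element-by-element contributions:
16: 3
13: 1
10: 0
15: 0
17: 0
48: 1
22: 0
Sum: 3 + 1 + 0 + 0 + 0 + 1 + 0 = 5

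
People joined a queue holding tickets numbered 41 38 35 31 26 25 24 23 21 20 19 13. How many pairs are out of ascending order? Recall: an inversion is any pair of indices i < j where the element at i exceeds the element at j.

Count, for each position, how many later elements it exceeds:
41 → 38, 35, 31, 26, 25, 24, 23, 21, 20, 19, 13 → 11
38 → 35, 31, 26, 25, 24, 23, 21, 20, 19, 13 → 10
35 → 31, 26, 25, 24, 23, 21, 20, 19, 13 → 9
31 → 26, 25, 24, 23, 21, 20, 19, 13 → 8
26 → 25, 24, 23, 21, 20, 19, 13 → 7
25 → 24, 23, 21, 20, 19, 13 → 6
24 → 23, 21, 20, 19, 13 → 5
23 → 21, 20, 19, 13 → 4
21 → 20, 19, 13 → 3
20 → 19, 13 → 2
19 → 13 → 1
13 → none → 0
Sum: 11 + 10 + 9 + 8 + 7 + 6 + 5 + 4 + 3 + 2 + 1 + 0 = 66

66 out-of-order pairs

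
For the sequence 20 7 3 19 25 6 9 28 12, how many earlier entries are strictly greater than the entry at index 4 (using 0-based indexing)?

0

The element at index 4 is 25.
Elements before it: 20, 7, 3, 19
None of them are larger than 25.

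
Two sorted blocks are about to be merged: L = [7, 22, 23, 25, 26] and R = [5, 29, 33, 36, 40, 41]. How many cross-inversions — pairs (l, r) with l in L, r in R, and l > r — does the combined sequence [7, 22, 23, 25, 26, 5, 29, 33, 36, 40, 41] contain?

5 cross-inversions

Take each right-half value and tally the left-half values above it:
r = 5: 7, 22, 23, 25, 26 → 5
r = 29: none → 0
r = 33: none → 0
r = 36: none → 0
r = 40: none → 0
r = 41: none → 0
Cross-inversions: 5 + 0 + 0 + 0 + 0 + 0 = 5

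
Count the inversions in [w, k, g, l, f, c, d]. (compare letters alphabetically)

Element-by-element contributions:
w: 6
k: 4
g: 3
l: 3
f: 2
c: 0
d: 0
Sum: 6 + 4 + 3 + 3 + 2 + 0 + 0 = 18

18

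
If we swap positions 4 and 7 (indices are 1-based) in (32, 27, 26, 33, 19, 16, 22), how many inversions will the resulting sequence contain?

Positions 4 and 7 hold 33 and 22; after swapping, the array is [32, 27, 26, 22, 19, 16, 33].
For each element, count later entries that are smaller:
32: 5
27: 4
26: 3
22: 2
19: 1
16: 0
33: 0
Sum: 5 + 4 + 3 + 2 + 1 + 0 + 0 = 15

15 inversions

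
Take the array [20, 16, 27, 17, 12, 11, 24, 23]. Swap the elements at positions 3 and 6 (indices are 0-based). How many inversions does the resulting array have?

There are 16 inversions.

Positions 3 and 6 hold 17 and 24; after swapping, the array is [20, 16, 27, 24, 12, 11, 17, 23].
Sweep left to right; for each value list the smaller values that follow it:
20 → 16, 12, 11, 17 → 4
16 → 12, 11 → 2
27 → 24, 12, 11, 17, 23 → 5
24 → 12, 11, 17, 23 → 4
12 → 11 → 1
11 → none → 0
17 → none → 0
23 → none → 0
Sum: 4 + 2 + 5 + 4 + 1 + 0 + 0 + 0 = 16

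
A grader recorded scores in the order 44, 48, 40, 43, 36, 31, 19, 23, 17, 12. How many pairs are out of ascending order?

42

Count, for each position, how many later elements it exceeds:
44 → 40, 43, 36, 31, 19, 23, 17, 12 → 8
48 → 40, 43, 36, 31, 19, 23, 17, 12 → 8
40 → 36, 31, 19, 23, 17, 12 → 6
43 → 36, 31, 19, 23, 17, 12 → 6
36 → 31, 19, 23, 17, 12 → 5
31 → 19, 23, 17, 12 → 4
19 → 17, 12 → 2
23 → 17, 12 → 2
17 → 12 → 1
12 → none → 0
Sum: 8 + 8 + 6 + 6 + 5 + 4 + 2 + 2 + 1 + 0 = 42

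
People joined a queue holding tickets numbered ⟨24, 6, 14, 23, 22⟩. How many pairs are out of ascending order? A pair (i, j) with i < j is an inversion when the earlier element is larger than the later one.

5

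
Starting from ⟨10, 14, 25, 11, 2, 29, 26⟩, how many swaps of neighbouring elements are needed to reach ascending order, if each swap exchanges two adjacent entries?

7 adjacent swaps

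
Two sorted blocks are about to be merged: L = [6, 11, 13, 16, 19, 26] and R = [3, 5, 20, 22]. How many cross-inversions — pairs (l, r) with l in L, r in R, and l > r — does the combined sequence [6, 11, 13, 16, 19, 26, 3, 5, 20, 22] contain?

14

Count, for every r in R, how many entries of L exceed r:
r = 3: 6, 11, 13, 16, 19, 26 → 6
r = 5: 6, 11, 13, 16, 19, 26 → 6
r = 20: 26 → 1
r = 22: 26 → 1
Cross-inversions: 6 + 6 + 1 + 1 = 14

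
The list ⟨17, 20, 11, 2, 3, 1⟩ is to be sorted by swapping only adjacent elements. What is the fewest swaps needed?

Swaps: 13

Minimum adjacent swaps = number of inversions (each swap of adjacent out-of-order elements removes one inversion and no swap can remove more).
Count inversions — for each element, later elements that are smaller:
17: 11, 2, 3, 1 → 4
20: 11, 2, 3, 1 → 4
11: 2, 3, 1 → 3
2: 1 → 1
3: 1 → 1
1: none → 0
Total inversions: 4 + 4 + 3 + 1 + 1 + 0 = 13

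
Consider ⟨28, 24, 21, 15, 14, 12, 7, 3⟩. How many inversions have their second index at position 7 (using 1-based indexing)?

6

The element at index 7 is 7.
Elements before it: 28, 24, 21, 15, 14, 12
Those larger than 7: 28, 24, 21, 15, 14, 12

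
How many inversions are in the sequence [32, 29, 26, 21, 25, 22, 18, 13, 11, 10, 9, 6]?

64

Element-by-element contributions:
32 → 29, 26, 21, 25, 22, 18, 13, 11, 10, 9, 6 → 11
29 → 26, 21, 25, 22, 18, 13, 11, 10, 9, 6 → 10
26 → 21, 25, 22, 18, 13, 11, 10, 9, 6 → 9
21 → 18, 13, 11, 10, 9, 6 → 6
25 → 22, 18, 13, 11, 10, 9, 6 → 7
22 → 18, 13, 11, 10, 9, 6 → 6
18 → 13, 11, 10, 9, 6 → 5
13 → 11, 10, 9, 6 → 4
11 → 10, 9, 6 → 3
10 → 9, 6 → 2
9 → 6 → 1
6 → none → 0
Sum: 11 + 10 + 9 + 6 + 7 + 6 + 5 + 4 + 3 + 2 + 1 + 0 = 64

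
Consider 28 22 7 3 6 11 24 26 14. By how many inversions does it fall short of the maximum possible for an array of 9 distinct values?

Maximum inversions for 9 distinct elements is C(9, 2) = 9·8/2 = 36.
Current inversions — for each element, count later smaller elements:
28: 8
22: 5
7: 2
3: 0
6: 0
11: 0
24: 1
26: 1
14: 0
Current total: 8 + 5 + 2 + 0 + 0 + 0 + 1 + 1 + 0 = 17
Shortfall: 36 − 17 = 19

19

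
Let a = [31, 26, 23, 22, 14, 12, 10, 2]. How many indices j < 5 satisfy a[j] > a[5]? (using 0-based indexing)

The element at index 5 is 12.
Elements before it: 31, 26, 23, 22, 14
Those larger than 12: 31, 26, 23, 22, 14

5 such elements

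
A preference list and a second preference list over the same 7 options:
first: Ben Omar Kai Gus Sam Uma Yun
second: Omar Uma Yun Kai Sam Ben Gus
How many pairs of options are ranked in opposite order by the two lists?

Pairs: 12

Assign each item its position (1..7) in the first ordering, then rewrite the second ordering as that position sequence:
positions: Ben→1, Omar→2, Kai→3, Gus→4, Sam→5, Uma→6, Yun→7
second ordering as positions: [2, 6, 7, 3, 5, 1, 4]
Discordant pairs = inversions in this position sequence.
2: 1 → 1
6: 3, 5, 1, 4 → 4
7: 3, 5, 1, 4 → 4
3: 1 → 1
5: 1, 4 → 2
1: 0
4: 0
Total: 1 + 4 + 4 + 1 + 2 + 0 + 0 = 12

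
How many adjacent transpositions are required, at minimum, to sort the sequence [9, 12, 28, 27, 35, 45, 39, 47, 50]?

Each adjacent swap fixes exactly one inversion, so the minimum swap count equals the number of inversions.
Count inversions — for each element, later elements that are smaller:
9: none → 0
12: none → 0
28: 27 → 1
27: none → 0
35: none → 0
45: 39 → 1
39: none → 0
47: none → 0
50: none → 0
Total inversions: 0 + 0 + 1 + 0 + 0 + 1 + 0 + 0 + 0 = 2

2 adjacent swaps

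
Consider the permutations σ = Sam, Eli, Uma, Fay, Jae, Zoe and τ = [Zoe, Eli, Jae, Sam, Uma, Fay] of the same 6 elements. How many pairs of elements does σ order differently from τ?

Assign each item its position (1..6) in the first ordering, then rewrite the second ordering as that position sequence:
positions: Sam→1, Eli→2, Uma→3, Fay→4, Jae→5, Zoe→6
second ordering as positions: [6, 2, 5, 1, 3, 4]
Discordant pairs = inversions in this position sequence.
6: 2, 5, 1, 3, 4 → 5
2: 1 → 1
5: 1, 3, 4 → 3
1: 0
3: 0
4: 0
Total: 5 + 1 + 3 + 0 + 0 + 0 = 9

9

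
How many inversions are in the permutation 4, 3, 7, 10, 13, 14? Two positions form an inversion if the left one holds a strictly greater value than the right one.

1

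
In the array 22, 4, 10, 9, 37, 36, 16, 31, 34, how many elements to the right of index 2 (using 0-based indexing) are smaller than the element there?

The element at index 2 is 10.
Elements after it: 9, 37, 36, 16, 31, 34
Those smaller than 10: 9

1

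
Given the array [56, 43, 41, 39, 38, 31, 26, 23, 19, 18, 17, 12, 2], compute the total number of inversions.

Sweep left to right; for each value list the smaller values that follow it:
56: 12
43: 11
41: 10
39: 9
38: 8
31: 7
26: 6
23: 5
19: 4
18: 3
17: 2
12: 1
2: 0
Sum: 12 + 11 + 10 + 9 + 8 + 7 + 6 + 5 + 4 + 3 + 2 + 1 + 0 = 78

78 inversions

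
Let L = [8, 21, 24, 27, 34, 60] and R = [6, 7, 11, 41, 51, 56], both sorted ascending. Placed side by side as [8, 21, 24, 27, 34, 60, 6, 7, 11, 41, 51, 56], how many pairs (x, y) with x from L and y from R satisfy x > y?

For each element r of the right run, count left-run elements greater than r:
r = 6: 8, 21, 24, 27, 34, 60 → 6
r = 7: 8, 21, 24, 27, 34, 60 → 6
r = 11: 21, 24, 27, 34, 60 → 5
r = 41: 60 → 1
r = 51: 60 → 1
r = 56: 60 → 1
Cross-inversions: 6 + 6 + 5 + 1 + 1 + 1 = 20

20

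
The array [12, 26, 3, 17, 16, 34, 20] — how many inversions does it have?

7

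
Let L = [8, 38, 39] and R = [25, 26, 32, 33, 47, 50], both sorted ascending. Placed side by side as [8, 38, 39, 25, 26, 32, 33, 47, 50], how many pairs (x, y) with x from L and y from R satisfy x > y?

Split inversions: 8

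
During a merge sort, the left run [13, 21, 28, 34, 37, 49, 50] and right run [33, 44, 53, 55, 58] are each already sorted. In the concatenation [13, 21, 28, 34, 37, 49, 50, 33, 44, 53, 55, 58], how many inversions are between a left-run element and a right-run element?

Take each right-half value and tally the left-half values above it:
r = 33: 34, 37, 49, 50 → 4
r = 44: 49, 50 → 2
r = 53: none → 0
r = 55: none → 0
r = 58: none → 0
Cross-inversions: 4 + 2 + 0 + 0 + 0 = 6

6 split inversions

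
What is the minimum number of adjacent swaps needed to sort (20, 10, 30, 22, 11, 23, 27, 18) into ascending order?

Each adjacent swap fixes exactly one inversion, so the minimum swap count equals the number of inversions.
Count inversions — for each element, later elements that are smaller:
20: 10, 11, 18 → 3
10: none → 0
30: 22, 11, 23, 27, 18 → 5
22: 11, 18 → 2
11: none → 0
23: 18 → 1
27: 18 → 1
18: none → 0
Total inversions: 3 + 0 + 5 + 2 + 0 + 1 + 1 + 0 = 12

12 adjacent swaps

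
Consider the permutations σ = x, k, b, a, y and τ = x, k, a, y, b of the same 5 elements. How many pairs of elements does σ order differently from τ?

2

Assign each item its position (1..5) in the first ordering, then rewrite the second ordering as that position sequence:
positions: x→1, k→2, b→3, a→4, y→5
second ordering as positions: [1, 2, 4, 5, 3]
Discordant pairs = inversions in this position sequence.
1: 0
2: 0
4: 3 → 1
5: 3 → 1
3: 0
Total: 0 + 0 + 1 + 1 + 0 = 2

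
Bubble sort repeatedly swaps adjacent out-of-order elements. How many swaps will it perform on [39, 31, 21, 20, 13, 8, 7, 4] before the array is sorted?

28 swaps

The minimum number of adjacent swaps to sort an array equals its inversion count, since every such swap removes exactly one inversion.
Count inversions — for each element, later elements that are smaller:
39: 31, 21, 20, 13, 8, 7, 4 → 7
31: 21, 20, 13, 8, 7, 4 → 6
21: 20, 13, 8, 7, 4 → 5
20: 13, 8, 7, 4 → 4
13: 8, 7, 4 → 3
8: 7, 4 → 2
7: 4 → 1
4: none → 0
Total inversions: 7 + 6 + 5 + 4 + 3 + 2 + 1 + 0 = 28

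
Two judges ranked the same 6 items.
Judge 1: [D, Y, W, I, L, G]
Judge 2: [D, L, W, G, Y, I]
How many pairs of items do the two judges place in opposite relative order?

6

Assign each item its position (1..6) in the first ordering, then rewrite the second ordering as that position sequence:
positions: D→1, Y→2, W→3, I→4, L→5, G→6
second ordering as positions: [1, 5, 3, 6, 2, 4]
Discordant pairs = inversions in this position sequence.
1: 0
5: 3, 2, 4 → 3
3: 2 → 1
6: 2, 4 → 2
2: 0
4: 0
Total: 0 + 3 + 1 + 2 + 0 + 0 = 6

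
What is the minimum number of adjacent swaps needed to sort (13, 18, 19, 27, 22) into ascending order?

1

Each adjacent swap fixes exactly one inversion, so the minimum swap count equals the number of inversions.
Count inversions — for each element, later elements that are smaller:
13: none → 0
18: none → 0
19: none → 0
27: 22 → 1
22: none → 0
Total inversions: 0 + 0 + 0 + 1 + 0 = 1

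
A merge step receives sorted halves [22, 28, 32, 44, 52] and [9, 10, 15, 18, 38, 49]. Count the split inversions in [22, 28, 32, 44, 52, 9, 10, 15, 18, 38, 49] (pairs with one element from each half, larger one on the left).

23 split inversions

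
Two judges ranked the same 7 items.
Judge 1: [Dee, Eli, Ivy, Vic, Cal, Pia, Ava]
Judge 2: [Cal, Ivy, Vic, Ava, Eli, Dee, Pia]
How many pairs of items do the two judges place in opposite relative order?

12 discordant pairs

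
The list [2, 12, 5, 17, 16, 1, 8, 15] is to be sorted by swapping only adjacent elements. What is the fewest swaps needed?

The minimum number of adjacent swaps to sort an array equals its inversion count, since every such swap removes exactly one inversion.
Count inversions — for each element, later elements that are smaller:
2: 1 → 1
12: 5, 1, 8 → 3
5: 1 → 1
17: 16, 1, 8, 15 → 4
16: 1, 8, 15 → 3
1: none → 0
8: none → 0
15: none → 0
Total inversions: 1 + 3 + 1 + 4 + 3 + 0 + 0 + 0 = 12

12 adjacent swaps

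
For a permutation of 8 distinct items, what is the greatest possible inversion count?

The maximum occurs when the array is in strictly decreasing order: every one of the C(8, 2) pairs is inverted.
C(8, 2) = 8·7/2 = 28

There are 28 inversions.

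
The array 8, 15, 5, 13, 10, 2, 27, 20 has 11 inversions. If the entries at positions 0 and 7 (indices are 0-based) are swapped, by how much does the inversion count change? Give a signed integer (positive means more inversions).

+7

Positions 0 and 7 hold 8 and 20; after swapping, the array is [20, 15, 5, 13, 10, 2, 27, 8].
Sweep left to right; for each value list the smaller values that follow it:
20 → 15, 5, 13, 10, 2, 8 → 6
15 → 5, 13, 10, 2, 8 → 5
5 → 2 → 1
13 → 10, 2, 8 → 3
10 → 2, 8 → 2
2 → none → 0
27 → 8 → 1
8 → none → 0
Sum: 6 + 5 + 1 + 3 + 2 + 0 + 1 + 0 = 18
Change: 18 − 11 = +7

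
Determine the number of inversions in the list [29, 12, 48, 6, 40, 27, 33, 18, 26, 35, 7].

31 inversions

Element-by-element contributions:
29 → 12, 6, 27, 18, 26, 7 → 6
12 → 6, 7 → 2
48 → 6, 40, 27, 33, 18, 26, 35, 7 → 8
6 → none → 0
40 → 27, 33, 18, 26, 35, 7 → 6
27 → 18, 26, 7 → 3
33 → 18, 26, 7 → 3
18 → 7 → 1
26 → 7 → 1
35 → 7 → 1
7 → none → 0
Sum: 6 + 2 + 8 + 0 + 6 + 3 + 3 + 1 + 1 + 1 + 0 = 31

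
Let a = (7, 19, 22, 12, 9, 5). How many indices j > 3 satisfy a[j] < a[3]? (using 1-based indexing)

3

The element at index 3 is 22.
Elements after it: 12, 9, 5
Those smaller than 22: 12, 9, 5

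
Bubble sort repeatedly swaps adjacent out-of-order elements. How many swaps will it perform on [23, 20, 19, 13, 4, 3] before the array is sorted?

15 swaps

Each adjacent swap fixes exactly one inversion, so the minimum swap count equals the number of inversions.
Count inversions — for each element, later elements that are smaller:
23: 20, 19, 13, 4, 3 → 5
20: 19, 13, 4, 3 → 4
19: 13, 4, 3 → 3
13: 4, 3 → 2
4: 3 → 1
3: none → 0
Total inversions: 5 + 4 + 3 + 2 + 1 + 0 = 15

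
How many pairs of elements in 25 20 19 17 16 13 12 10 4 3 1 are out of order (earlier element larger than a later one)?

Element-by-element contributions:
25 → 20, 19, 17, 16, 13, 12, 10, 4, 3, 1 → 10
20 → 19, 17, 16, 13, 12, 10, 4, 3, 1 → 9
19 → 17, 16, 13, 12, 10, 4, 3, 1 → 8
17 → 16, 13, 12, 10, 4, 3, 1 → 7
16 → 13, 12, 10, 4, 3, 1 → 6
13 → 12, 10, 4, 3, 1 → 5
12 → 10, 4, 3, 1 → 4
10 → 4, 3, 1 → 3
4 → 3, 1 → 2
3 → 1 → 1
1 → none → 0
Sum: 10 + 9 + 8 + 7 + 6 + 5 + 4 + 3 + 2 + 1 + 0 = 55

55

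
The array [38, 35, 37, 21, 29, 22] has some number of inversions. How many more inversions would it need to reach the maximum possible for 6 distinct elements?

3

Maximum inversions for 6 distinct elements is C(6, 2) = 6·5/2 = 15.
Current inversions — for each element, count later smaller elements:
38: 5
35: 3
37: 3
21: 0
29: 1
22: 0
Current total: 5 + 3 + 3 + 0 + 1 + 0 = 12
Shortfall: 15 − 12 = 3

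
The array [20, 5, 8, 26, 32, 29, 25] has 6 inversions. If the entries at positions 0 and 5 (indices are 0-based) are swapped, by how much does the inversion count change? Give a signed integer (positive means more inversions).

Positions 0 and 5 hold 20 and 29; after swapping, the array is [29, 5, 8, 26, 32, 20, 25].
Element-by-element contributions:
29 → 5, 8, 26, 20, 25 → 5
5 → none → 0
8 → none → 0
26 → 20, 25 → 2
32 → 20, 25 → 2
20 → none → 0
25 → none → 0
Sum: 5 + 0 + 0 + 2 + 2 + 0 + 0 = 9
Change: 9 − 6 = +3

+3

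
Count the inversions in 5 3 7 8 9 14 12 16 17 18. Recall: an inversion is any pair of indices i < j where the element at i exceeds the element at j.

2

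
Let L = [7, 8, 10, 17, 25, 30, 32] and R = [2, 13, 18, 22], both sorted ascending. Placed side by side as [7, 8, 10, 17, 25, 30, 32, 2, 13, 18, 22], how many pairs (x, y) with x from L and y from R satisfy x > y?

For each element r of the right run, count left-run elements greater than r:
r = 2: 7, 8, 10, 17, 25, 30, 32 → 7
r = 13: 17, 25, 30, 32 → 4
r = 18: 25, 30, 32 → 3
r = 22: 25, 30, 32 → 3
Cross-inversions: 7 + 4 + 3 + 3 = 17

17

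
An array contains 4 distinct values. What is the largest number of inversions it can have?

Inversions: 6

A reversed (strictly descending) arrangement makes every pair an inversion, giving C(4, 2) inversions.
C(4, 2) = 4·3/2 = 6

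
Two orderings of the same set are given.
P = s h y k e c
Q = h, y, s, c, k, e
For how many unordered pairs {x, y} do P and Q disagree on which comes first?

There are 4 disagreeing pairs.

Assign each item its position (1..6) in the first ordering, then rewrite the second ordering as that position sequence:
positions: s→1, h→2, y→3, k→4, e→5, c→6
second ordering as positions: [2, 3, 1, 6, 4, 5]
Discordant pairs = inversions in this position sequence.
2: 1 → 1
3: 1 → 1
1: 0
6: 4, 5 → 2
4: 0
5: 0
Total: 1 + 1 + 0 + 2 + 0 + 0 = 4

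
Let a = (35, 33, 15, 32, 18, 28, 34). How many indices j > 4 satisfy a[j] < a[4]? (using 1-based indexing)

2

The element at index 4 is 32.
Elements after it: 18, 28, 34
Those smaller than 32: 18, 28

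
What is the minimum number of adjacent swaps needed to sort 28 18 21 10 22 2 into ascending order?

Adjacent swaps: 11

Each adjacent swap fixes exactly one inversion, so the minimum swap count equals the number of inversions.
Count inversions — for each element, later elements that are smaller:
28: 18, 21, 10, 22, 2 → 5
18: 10, 2 → 2
21: 10, 2 → 2
10: 2 → 1
22: 2 → 1
2: none → 0
Total inversions: 5 + 2 + 2 + 1 + 1 + 0 = 11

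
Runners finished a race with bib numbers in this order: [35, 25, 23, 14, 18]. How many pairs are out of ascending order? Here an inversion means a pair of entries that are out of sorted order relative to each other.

9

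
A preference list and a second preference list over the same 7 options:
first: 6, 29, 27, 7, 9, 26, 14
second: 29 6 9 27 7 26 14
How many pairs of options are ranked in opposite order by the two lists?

Assign each item its position (1..7) in the first ordering, then rewrite the second ordering as that position sequence:
positions: 6→1, 29→2, 27→3, 7→4, 9→5, 26→6, 14→7
second ordering as positions: [2, 1, 5, 3, 4, 6, 7]
Discordant pairs = inversions in this position sequence.
2: 1 → 1
1: 0
5: 3, 4 → 2
3: 0
4: 0
6: 0
7: 0
Total: 1 + 0 + 2 + 0 + 0 + 0 + 0 = 3

3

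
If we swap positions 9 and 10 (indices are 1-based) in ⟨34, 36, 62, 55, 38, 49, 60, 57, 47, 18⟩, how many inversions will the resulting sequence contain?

21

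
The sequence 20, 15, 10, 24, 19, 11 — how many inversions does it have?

9 inversions

Count, for each position, how many later elements it exceeds:
20 → 15, 10, 19, 11 → 4
15 → 10, 11 → 2
10 → none → 0
24 → 19, 11 → 2
19 → 11 → 1
11 → none → 0
Sum: 4 + 2 + 0 + 2 + 1 + 0 = 9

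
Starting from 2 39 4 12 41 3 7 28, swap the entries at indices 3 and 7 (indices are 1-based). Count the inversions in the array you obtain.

Positions 3 and 7 hold 4 and 7; after swapping, the array is [2, 39, 7, 12, 41, 3, 4, 28].
Sweep left to right; for each value list the smaller values that follow it:
2 → none → 0
39 → 7, 12, 3, 4, 28 → 5
7 → 3, 4 → 2
12 → 3, 4 → 2
41 → 3, 4, 28 → 3
3 → none → 0
4 → none → 0
28 → none → 0
Sum: 0 + 5 + 2 + 2 + 3 + 0 + 0 + 0 = 12

12 inversions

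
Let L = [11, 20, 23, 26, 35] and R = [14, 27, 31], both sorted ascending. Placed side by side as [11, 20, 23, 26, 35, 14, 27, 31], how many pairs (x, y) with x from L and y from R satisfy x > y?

6

Take each right-half value and tally the left-half values above it:
r = 14: 20, 23, 26, 35 → 4
r = 27: 35 → 1
r = 31: 35 → 1
Cross-inversions: 4 + 1 + 1 = 6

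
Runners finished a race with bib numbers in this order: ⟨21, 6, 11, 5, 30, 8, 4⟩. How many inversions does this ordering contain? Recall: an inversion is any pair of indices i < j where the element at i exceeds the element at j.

Count, for each position, how many later elements it exceeds:
21: 5
6: 2
11: 3
5: 1
30: 2
8: 1
4: 0
Sum: 5 + 2 + 3 + 1 + 2 + 1 + 0 = 14

14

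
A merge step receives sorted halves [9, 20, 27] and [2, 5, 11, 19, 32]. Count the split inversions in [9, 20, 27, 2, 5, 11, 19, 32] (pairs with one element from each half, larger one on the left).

10

For each element r of the right run, count left-run elements greater than r:
r = 2: 9, 20, 27 → 3
r = 5: 9, 20, 27 → 3
r = 11: 20, 27 → 2
r = 19: 20, 27 → 2
r = 32: none → 0
Cross-inversions: 3 + 3 + 2 + 2 + 0 = 10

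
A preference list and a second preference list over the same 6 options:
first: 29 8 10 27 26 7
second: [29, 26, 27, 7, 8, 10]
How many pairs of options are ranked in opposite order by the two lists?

7 pairs

Assign each item its position (1..6) in the first ordering, then rewrite the second ordering as that position sequence:
positions: 29→1, 8→2, 10→3, 27→4, 26→5, 7→6
second ordering as positions: [1, 5, 4, 6, 2, 3]
Discordant pairs = inversions in this position sequence.
1: 0
5: 4, 2, 3 → 3
4: 2, 3 → 2
6: 2, 3 → 2
2: 0
3: 0
Total: 0 + 3 + 2 + 2 + 0 + 0 = 7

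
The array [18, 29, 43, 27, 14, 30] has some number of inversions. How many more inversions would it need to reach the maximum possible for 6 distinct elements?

Maximum inversions for 6 distinct elements is C(6, 2) = 6·5/2 = 15.
Current inversions — for each element, count later smaller elements:
18: 1
29: 2
43: 3
27: 1
14: 0
30: 0
Current total: 1 + 2 + 3 + 1 + 0 + 0 = 7
Shortfall: 15 − 7 = 8

8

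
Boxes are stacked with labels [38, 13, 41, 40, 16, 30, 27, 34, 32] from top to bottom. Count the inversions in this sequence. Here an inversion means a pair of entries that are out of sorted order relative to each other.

19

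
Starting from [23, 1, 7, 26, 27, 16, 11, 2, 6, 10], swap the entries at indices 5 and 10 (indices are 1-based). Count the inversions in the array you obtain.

21

Positions 5 and 10 hold 27 and 10; after swapping, the array is [23, 1, 7, 26, 10, 16, 11, 2, 6, 27].
Element-by-element contributions:
23: 7
1: 0
7: 2
26: 5
10: 2
16: 3
11: 2
2: 0
6: 0
27: 0
Sum: 7 + 0 + 2 + 5 + 2 + 3 + 2 + 0 + 0 + 0 = 21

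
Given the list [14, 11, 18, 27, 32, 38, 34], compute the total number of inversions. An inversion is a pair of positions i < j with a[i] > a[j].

Out-of-order index pairs (1-indexed):
(1,2): 14 > 11
(6,7): 38 > 34
That's 2 pairs.

2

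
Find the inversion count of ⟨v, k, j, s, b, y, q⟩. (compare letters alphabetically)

11 inversions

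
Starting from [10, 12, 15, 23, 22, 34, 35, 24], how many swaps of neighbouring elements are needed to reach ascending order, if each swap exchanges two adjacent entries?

3

Each adjacent swap fixes exactly one inversion, so the minimum swap count equals the number of inversions.
Count inversions — for each element, later elements that are smaller:
10: none → 0
12: none → 0
15: none → 0
23: 22 → 1
22: none → 0
34: 24 → 1
35: 24 → 1
24: none → 0
Total inversions: 0 + 0 + 0 + 1 + 0 + 1 + 1 + 0 = 3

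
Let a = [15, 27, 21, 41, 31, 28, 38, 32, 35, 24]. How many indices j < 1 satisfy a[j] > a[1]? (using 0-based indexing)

The element at index 1 is 27.
Elements before it: 15
None of them are larger than 27.

0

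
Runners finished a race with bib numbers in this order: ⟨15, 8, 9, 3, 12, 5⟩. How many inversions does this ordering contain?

There are 10 inversions.

For each element, count later entries that are smaller:
15: 5
8: 2
9: 2
3: 0
12: 1
5: 0
Sum: 5 + 2 + 2 + 0 + 1 + 0 = 10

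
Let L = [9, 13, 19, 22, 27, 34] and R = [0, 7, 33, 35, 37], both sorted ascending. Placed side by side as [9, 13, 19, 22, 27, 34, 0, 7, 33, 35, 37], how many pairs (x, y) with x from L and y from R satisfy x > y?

13 split inversions

For each element r of the right run, count left-run elements greater than r:
r = 0: 9, 13, 19, 22, 27, 34 → 6
r = 7: 9, 13, 19, 22, 27, 34 → 6
r = 33: 34 → 1
r = 35: none → 0
r = 37: none → 0
Cross-inversions: 6 + 6 + 1 + 0 + 0 = 13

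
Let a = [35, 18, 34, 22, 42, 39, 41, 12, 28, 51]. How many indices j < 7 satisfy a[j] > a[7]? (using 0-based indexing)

The element at index 7 is 12.
Elements before it: 35, 18, 34, 22, 42, 39, 41
Those larger than 12: 35, 18, 34, 22, 42, 39, 41

7 such elements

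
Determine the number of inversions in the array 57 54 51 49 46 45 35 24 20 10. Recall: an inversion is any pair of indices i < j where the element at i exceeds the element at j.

Inversions: 45

Count, for each position, how many later elements it exceeds:
57 → 54, 51, 49, 46, 45, 35, 24, 20, 10 → 9
54 → 51, 49, 46, 45, 35, 24, 20, 10 → 8
51 → 49, 46, 45, 35, 24, 20, 10 → 7
49 → 46, 45, 35, 24, 20, 10 → 6
46 → 45, 35, 24, 20, 10 → 5
45 → 35, 24, 20, 10 → 4
35 → 24, 20, 10 → 3
24 → 20, 10 → 2
20 → 10 → 1
10 → none → 0
Sum: 9 + 8 + 7 + 6 + 5 + 4 + 3 + 2 + 1 + 0 = 45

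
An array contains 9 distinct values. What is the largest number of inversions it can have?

36

A reversed (strictly descending) arrangement makes every pair an inversion, giving C(9, 2) inversions.
C(9, 2) = 9·8/2 = 36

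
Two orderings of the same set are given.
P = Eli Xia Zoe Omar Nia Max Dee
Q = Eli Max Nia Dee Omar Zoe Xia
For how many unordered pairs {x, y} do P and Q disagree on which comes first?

13

Assign each item its position (1..7) in the first ordering, then rewrite the second ordering as that position sequence:
positions: Eli→1, Xia→2, Zoe→3, Omar→4, Nia→5, Max→6, Dee→7
second ordering as positions: [1, 6, 5, 7, 4, 3, 2]
Discordant pairs = inversions in this position sequence.
1: 0
6: 5, 4, 3, 2 → 4
5: 4, 3, 2 → 3
7: 4, 3, 2 → 3
4: 3, 2 → 2
3: 2 → 1
2: 0
Total: 0 + 4 + 3 + 3 + 2 + 1 + 0 = 13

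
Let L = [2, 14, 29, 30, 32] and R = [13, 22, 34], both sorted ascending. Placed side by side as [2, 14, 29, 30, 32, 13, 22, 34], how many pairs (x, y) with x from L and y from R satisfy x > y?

7

Count, for every r in R, how many entries of L exceed r:
r = 13: 14, 29, 30, 32 → 4
r = 22: 29, 30, 32 → 3
r = 34: none → 0
Cross-inversions: 4 + 3 + 0 = 7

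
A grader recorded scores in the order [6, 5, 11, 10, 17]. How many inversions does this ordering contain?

2

Element-by-element contributions:
6 → 5 → 1
5 → none → 0
11 → 10 → 1
10 → none → 0
17 → none → 0
Sum: 1 + 0 + 1 + 0 + 0 = 2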